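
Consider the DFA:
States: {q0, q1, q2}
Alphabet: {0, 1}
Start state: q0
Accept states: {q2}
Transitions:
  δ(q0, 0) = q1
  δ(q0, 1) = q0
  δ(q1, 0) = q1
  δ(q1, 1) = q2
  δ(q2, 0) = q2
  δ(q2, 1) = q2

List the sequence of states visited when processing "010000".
Starting at q0
Read '0': q0 -> q1
Read '1': q1 -> q2
Read '0': q2 -> q2
Read '0': q2 -> q2
Read '0': q2 -> q2
Read '0': q2 -> q2

Final answer: q0 -> q1 -> q2 -> q2 -> q2 -> q2 -> q2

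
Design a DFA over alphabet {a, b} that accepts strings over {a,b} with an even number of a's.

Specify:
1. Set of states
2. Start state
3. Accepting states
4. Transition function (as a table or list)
One valid DFA (any DFA recognizing the same language is acceptable):
States: {q0, q1}
Start: q0
Accepting: {q0}
Transitions (accepting states marked with *):
State | a | b | Accepting
-------------------------
q0    | q1 | q0 | *
q1    | q0 | q1 |  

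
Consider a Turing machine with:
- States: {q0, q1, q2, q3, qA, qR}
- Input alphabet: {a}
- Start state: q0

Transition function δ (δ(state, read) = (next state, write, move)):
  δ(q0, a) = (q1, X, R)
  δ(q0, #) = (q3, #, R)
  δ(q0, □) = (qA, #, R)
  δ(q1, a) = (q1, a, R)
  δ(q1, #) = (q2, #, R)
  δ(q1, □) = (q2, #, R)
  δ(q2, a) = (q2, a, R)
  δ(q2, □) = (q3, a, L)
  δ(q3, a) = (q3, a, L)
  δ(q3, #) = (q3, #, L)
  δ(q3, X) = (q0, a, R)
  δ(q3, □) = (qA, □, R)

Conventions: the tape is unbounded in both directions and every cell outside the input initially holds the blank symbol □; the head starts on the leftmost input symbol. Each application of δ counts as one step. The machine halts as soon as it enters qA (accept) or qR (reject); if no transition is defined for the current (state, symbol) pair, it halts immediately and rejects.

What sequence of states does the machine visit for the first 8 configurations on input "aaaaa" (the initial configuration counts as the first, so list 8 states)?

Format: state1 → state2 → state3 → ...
Step 0: [q0]aaaaa (head at position 0)
Step 1: δ(q0, a) = (q1, X, R)  ⊢  X[q1]aaaa (head at position 1)
Step 2: δ(q1, a) = (q1, a, R)  ⊢  Xa[q1]aaa (head at position 2)
Step 3: δ(q1, a) = (q1, a, R)  ⊢  Xaa[q1]aa (head at position 3)
Step 4: δ(q1, a) = (q1, a, R)  ⊢  Xaaa[q1]a (head at position 4)
Step 5: δ(q1, a) = (q1, a, R)  ⊢  Xaaaa[q1]□ (head at position 5)
Step 6: δ(q1, □) = (q2, #, R)  ⊢  Xaaaa#[q2]□ (head at position 6)
Step 7: δ(q2, □) = (q3, a, L)  ⊢  Xaaaa[q3]#a (head at position 5)
Reading off the states of these 8 configurations: q0 → q1 → q1 → q1 → q1 → q1 → q2 → q3

Final answer: q0 → q1 → q1 → q1 → q1 → q1 → q2 → q3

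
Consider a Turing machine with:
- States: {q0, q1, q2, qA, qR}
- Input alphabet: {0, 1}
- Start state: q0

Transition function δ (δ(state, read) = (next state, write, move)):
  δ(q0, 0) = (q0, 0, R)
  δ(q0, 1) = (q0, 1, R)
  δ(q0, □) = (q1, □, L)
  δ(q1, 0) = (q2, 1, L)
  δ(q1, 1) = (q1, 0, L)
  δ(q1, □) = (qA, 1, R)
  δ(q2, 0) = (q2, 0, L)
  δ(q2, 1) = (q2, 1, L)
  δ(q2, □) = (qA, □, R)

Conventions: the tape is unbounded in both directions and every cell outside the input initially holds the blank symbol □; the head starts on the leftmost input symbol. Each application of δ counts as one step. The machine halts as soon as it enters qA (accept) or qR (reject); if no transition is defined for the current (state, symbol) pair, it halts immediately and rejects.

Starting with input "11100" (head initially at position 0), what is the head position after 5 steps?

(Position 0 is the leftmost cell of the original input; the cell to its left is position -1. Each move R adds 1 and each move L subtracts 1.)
Step 0: [q0]11100 (head at position 0)
Step 1: δ(q0, 1) = (q0, 1, R)  ⊢  1[q0]1100 (head at position 1)
Step 2: δ(q0, 1) = (q0, 1, R)  ⊢  11[q0]100 (head at position 2)
Step 3: δ(q0, 1) = (q0, 1, R)  ⊢  111[q0]00 (head at position 3)
Step 4: δ(q0, 0) = (q0, 0, R)  ⊢  1110[q0]0 (head at position 4)
Step 5: δ(q0, 0) = (q0, 0, R)  ⊢  11100[q0]□ (head at position 5)
Head position after 5 steps: 5

Final answer: Position 5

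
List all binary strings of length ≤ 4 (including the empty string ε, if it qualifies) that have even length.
Checking every binary string of length 0 to 4:
  Length 0: accepted: ε | rejected: (none)
  Length 1: accepted: (none) | rejected: 0, 1
  Length 2: accepted: 00, 01, 10, 11 | rejected: (none)
  Length 3: accepted: (none) | rejected: 000, 001, 010, 011, 100, 101, 110, 111
  Length 4: accepted: 0000, 0001, 0010, 0011, 0100, 0101, 0110, 0111, 1000, 1001, 1010, 1011, 1100, 1101, 1110, 1111 | rejected: (none)
Total: 21 string(s).

Final answer: ε, 00, 01, 10, 11, 0000, 0001, 0010, 0011, 0100, 0101, 0110, 0111, 1000, 1001, 1010, 1011, 1100, 1101, 1110, 1111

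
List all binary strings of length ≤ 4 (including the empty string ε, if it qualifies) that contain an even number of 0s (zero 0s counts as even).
Checking every binary string of length 0 to 4:
  Length 0: accepted: ε | rejected: (none)
  Length 1: accepted: 1 | rejected: 0
  Length 2: accepted: 00, 11 | rejected: 01, 10
  Length 3: accepted: 001, 010, 100, 111 | rejected: 000, 011, 101, 110
  Length 4: accepted: 0000, 0011, 0101, 0110, 1001, 1010, 1100, 1111 | rejected: 0001, 0010, 0100, 0111, 1000, 1011, 1101, 1110
Total: 16 string(s).

Final answer: ε, 1, 00, 11, 001, 010, 100, 111, 0000, 0011, 0101, 0110, 1001, 1010, 1100, 1111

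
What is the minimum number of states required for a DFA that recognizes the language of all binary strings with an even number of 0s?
Language: binary strings with an even number of 0s
Lower bound (Myhill–Nerode): the prefixes ε, 0 are pairwise distinguishable:
  ε vs 0: suffix ε distinguishes them (ε has zero 0s (accepted), 0 has one 0 (rejected))
So any DFA needs at least 2 states.
Upper bound: a DFA with 2 states exists (one state per class above).
Minimum states: 2

Final answer: 2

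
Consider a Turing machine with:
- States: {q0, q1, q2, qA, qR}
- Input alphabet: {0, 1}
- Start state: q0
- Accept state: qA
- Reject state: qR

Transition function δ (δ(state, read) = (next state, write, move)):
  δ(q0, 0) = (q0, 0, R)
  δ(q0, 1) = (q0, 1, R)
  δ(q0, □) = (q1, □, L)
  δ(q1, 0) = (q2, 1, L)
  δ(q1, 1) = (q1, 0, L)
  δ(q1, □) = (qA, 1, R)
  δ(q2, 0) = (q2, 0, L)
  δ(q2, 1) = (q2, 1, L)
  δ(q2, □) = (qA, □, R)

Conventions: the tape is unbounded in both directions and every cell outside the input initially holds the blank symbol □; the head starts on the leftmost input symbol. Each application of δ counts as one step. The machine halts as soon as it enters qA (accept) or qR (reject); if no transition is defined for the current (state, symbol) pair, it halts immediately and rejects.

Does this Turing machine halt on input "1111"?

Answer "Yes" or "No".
Step 0: [q0]1111 (head at position 0)
Step 1: δ(q0, 1) = (q0, 1, R)  ⊢  1[q0]111 (head at position 1)
Step 2: δ(q0, 1) = (q0, 1, R)  ⊢  11[q0]11 (head at position 2)
Step 3: δ(q0, 1) = (q0, 1, R)  ⊢  111[q0]1 (head at position 3)
Step 4: δ(q0, 1) = (q0, 1, R)  ⊢  1111[q0]□ (head at position 4)
Step 5: δ(q0, □) = (q1, □, L)  ⊢  111[q1]1□ (head at position 3)
Step 6: δ(q1, 1) = (q1, 0, L)  ⊢  11[q1]10□ (head at position 2)
Step 7: δ(q1, 1) = (q1, 0, L)  ⊢  1[q1]100□ (head at position 1)
Step 8: δ(q1, 1) = (q1, 0, L)  ⊢  [q1]1000□ (head at position 0)
Step 9: δ(q1, 1) = (q1, 0, L)  ⊢  [q1]□0000□ (head at position -1)
Step 10: δ(q1, □) = (qA, 1, R)  ⊢  1[qA]0000□ (head at position 0)
The machine is in qA, so it halts and accepts.
It halts after 10 steps.

Final answer: Yes - halts after 10 steps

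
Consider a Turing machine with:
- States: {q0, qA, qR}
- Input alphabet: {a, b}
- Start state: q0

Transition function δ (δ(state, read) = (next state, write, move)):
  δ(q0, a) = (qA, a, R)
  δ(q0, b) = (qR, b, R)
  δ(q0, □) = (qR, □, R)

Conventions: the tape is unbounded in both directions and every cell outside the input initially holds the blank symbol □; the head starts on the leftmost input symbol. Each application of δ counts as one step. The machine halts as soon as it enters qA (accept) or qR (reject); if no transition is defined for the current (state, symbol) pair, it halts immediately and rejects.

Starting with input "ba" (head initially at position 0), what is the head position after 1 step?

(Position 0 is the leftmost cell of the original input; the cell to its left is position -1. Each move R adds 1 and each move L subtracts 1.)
Step 0: [q0]ba (head at position 0)
Step 1: δ(q0, b) = (qR, b, R)  ⊢  b[qR]a (head at position 1)
Head position after 1 step: 1

Final answer: Position 1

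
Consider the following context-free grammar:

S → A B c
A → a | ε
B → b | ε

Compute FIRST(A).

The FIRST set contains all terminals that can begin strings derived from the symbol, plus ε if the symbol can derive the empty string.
A → a contributes a; A → ε makes A nullable, contributing ε. FIRST(A) = {a, ε}.

Final answer: {a, ε}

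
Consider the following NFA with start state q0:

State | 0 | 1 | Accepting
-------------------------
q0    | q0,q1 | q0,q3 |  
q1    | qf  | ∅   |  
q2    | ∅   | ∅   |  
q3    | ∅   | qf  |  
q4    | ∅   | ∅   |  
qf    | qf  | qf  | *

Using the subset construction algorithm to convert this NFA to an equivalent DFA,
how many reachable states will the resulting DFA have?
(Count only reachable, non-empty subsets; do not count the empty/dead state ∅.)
Start subset: {q0}
{q0}: on 0 → {q0, q1}, on 1 → {q0, q3}
{q0, q1}: on 0 → {q0, q1, qf}, on 1 → {q0, q3}
{q0, q3}: on 0 → {q0, q1}, on 1 → {q0, q3, qf}
{q0, q1, qf}: on 0 → {q0, q1, qf}, on 1 → {q0, q3, qf}
{q0, q3, qf}: on 0 → {q0, q1, qf}, on 1 → {q0, q3, qf}
Reachable non-empty subsets: {q0}, {q0, q1}, {q0, q3}, {q0, q1, qf}, {q0, q3, qf} — 5 in total.

Final answer: 5 states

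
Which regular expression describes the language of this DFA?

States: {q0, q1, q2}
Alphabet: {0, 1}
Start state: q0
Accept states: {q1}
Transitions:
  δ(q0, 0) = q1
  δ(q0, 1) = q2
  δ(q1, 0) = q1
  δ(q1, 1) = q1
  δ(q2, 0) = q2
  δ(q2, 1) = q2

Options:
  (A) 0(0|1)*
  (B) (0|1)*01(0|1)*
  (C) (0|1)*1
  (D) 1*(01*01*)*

Testing sample strings against the DFA:
  '11111' -> rejected
  '11011' -> rejected
  '10001' -> rejected
  '0011' -> accepted
Checking each option for a counterexample:
  (A) 0(0|1)*: agrees with the DFA on all strings of length ≤ 4
  (B) (0|1)*01(0|1)*: '0' is accepted by the DFA but does not match the regex → eliminated
  (C) (0|1)*1: '0' is accepted by the DFA but does not match the regex → eliminated
  (D) 1*(01*01*)*: ε is rejected by the DFA but matches the regex → eliminated
Only (A) 0(0|1)* is consistent with the DFA.

Final answer: (A) 0(0|1)*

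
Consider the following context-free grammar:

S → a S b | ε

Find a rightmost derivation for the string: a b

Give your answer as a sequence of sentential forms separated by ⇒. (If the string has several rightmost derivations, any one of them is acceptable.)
Start with S.
Step 1: the rightmost non-terminal is S; apply S → a S b:  a S b
Step 2: the rightmost non-terminal is S; apply S → ε:  a b

Final answer: S ⇒ a S b ⇒ a b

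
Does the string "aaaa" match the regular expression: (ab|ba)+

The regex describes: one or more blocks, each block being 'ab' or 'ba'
No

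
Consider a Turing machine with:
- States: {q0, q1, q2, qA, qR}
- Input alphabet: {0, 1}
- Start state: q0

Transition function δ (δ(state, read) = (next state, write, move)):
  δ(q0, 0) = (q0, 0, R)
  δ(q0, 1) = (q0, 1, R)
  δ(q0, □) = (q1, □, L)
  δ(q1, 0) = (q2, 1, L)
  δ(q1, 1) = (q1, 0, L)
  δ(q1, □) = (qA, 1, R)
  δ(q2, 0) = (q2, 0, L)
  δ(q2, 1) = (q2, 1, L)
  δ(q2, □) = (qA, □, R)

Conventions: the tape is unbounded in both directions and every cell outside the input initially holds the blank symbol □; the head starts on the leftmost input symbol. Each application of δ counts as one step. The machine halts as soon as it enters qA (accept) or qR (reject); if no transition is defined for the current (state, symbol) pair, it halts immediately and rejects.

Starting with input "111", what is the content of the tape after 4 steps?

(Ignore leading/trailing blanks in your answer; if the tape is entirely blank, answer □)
Step 0: [q0]111 (head at position 0)
Step 1: δ(q0, 1) = (q0, 1, R)  ⊢  1[q0]11 (head at position 1)
Step 2: δ(q0, 1) = (q0, 1, R)  ⊢  11[q0]1 (head at position 2)
Step 3: δ(q0, 1) = (q0, 1, R)  ⊢  111[q0]□ (head at position 3)
Step 4: δ(q0, □) = (q1, □, L)  ⊢  11[q1]1□ (head at position 2)
Tape after 4 steps (ignoring surrounding blanks): 111

Final answer: Tape: 111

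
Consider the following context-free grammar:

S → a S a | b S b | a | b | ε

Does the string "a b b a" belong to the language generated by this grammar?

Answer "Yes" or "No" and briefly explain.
A derivation exists: S ⇒ a S a ⇒ a b S b a ⇒ a b b a (using S → a S a, S → b S b, then S → ε).

Final answer: Yes - a valid derivation exists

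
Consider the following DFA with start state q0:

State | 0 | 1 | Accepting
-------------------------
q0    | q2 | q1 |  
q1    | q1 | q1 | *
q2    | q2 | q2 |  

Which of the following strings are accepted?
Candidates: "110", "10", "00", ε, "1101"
"110": q0 → q1 → q1 → q1; q1 is accepting → accepted
"10": q0 → q1 → q1; q1 is accepting → accepted
"00": q0 → q2 → q2; q2 is not accepting → rejected
ε: q0; q0 is not accepting → rejected
"1101": q0 → q1 → q1 → q1 → q1; q1 is accepting → accepted

Final answer: "110", "10", "1101"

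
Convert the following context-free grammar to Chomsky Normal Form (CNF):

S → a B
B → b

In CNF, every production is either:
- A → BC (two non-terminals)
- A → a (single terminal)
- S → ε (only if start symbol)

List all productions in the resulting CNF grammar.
The grammar has no ε-productions or unit productions to eliminate.
S → a B has terminal a in a right-hand side of length ≥ 2: introduce T_a → a and use T_a in place of a.
B → b is already in CNF (single terminal) – keep it.
S → a B becomes S → T_a B.
Resulting CNF grammar (3 productions): T_a → a; B → b; S → T_a B

Final answer: T_a → a; B → b; S → T_a B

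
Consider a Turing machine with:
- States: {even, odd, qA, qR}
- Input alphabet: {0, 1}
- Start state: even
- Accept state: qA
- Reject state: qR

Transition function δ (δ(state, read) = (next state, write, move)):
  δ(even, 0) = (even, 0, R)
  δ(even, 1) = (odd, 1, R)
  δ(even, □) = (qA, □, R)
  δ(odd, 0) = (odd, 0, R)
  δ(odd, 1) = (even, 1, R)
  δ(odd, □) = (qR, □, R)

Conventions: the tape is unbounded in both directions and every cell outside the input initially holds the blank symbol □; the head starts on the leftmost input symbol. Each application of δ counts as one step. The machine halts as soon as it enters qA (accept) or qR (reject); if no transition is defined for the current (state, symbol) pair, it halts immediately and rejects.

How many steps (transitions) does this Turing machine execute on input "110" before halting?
Step 0: [even]110 (head at position 0)
Step 1: δ(even, 1) = (odd, 1, R)  ⊢  1[odd]10 (head at position 1)
Step 2: δ(odd, 1) = (even, 1, R)  ⊢  11[even]0 (head at position 2)
Step 3: δ(even, 0) = (even, 0, R)  ⊢  110[even]□ (head at position 3)
Step 4: δ(even, □) = (qA, □, R)  ⊢  110□[qA]□ (head at position 4)
The machine is in qA, so it halts and accepts.
Number of transitions executed: 4.

Final answer: 4 steps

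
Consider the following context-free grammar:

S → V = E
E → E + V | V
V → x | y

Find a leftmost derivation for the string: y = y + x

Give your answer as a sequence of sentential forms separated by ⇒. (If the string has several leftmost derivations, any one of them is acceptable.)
Start with S.
Step 1: the leftmost non-terminal is S; apply S → V = E:  V = E
Step 2: the leftmost non-terminal is V; apply V → y:  y = E
Step 3: the leftmost non-terminal is E; apply E → E + V:  y = E + V
Step 4: the leftmost non-terminal is E; apply E → V:  y = V + V
Step 5: the leftmost non-terminal is V; apply V → y:  y = y + V
Step 6: the leftmost non-terminal is V; apply V → x:  y = y + x

Final answer: S ⇒ V = E ⇒ y = E ⇒ y = E + V ⇒ y = V + V ⇒ y = y + V ⇒ y = y + x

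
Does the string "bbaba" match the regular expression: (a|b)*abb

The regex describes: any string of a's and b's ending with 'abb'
No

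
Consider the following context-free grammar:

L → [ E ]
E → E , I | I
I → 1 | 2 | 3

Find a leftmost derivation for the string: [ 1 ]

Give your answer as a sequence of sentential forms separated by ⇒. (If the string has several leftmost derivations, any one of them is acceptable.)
Start with L.
Step 1: the leftmost non-terminal is L; apply L → [ E ]:  [ E ]
Step 2: the leftmost non-terminal is E; apply E → I:  [ I ]
Step 3: the leftmost non-terminal is I; apply I → 1:  [ 1 ]

Final answer: L ⇒ [ E ] ⇒ [ I ] ⇒ [ 1 ]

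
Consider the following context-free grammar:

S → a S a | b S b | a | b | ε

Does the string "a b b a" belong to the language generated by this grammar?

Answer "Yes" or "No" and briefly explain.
A derivation exists: S ⇒ a S a ⇒ a b S b a ⇒ a b b a (using S → a S a, S → b S b, then S → ε).

Final answer: Yes - a valid derivation exists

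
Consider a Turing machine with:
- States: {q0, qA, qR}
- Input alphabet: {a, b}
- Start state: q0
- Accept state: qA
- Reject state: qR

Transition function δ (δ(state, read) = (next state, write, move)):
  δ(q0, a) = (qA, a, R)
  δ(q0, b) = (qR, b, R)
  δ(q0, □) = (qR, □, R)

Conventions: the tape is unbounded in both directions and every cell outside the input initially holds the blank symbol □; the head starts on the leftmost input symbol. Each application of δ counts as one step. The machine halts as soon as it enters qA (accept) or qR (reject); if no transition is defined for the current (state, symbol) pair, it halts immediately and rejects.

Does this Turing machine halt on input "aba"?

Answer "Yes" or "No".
Step 0: [q0]aba (head at position 0)
Step 1: δ(q0, a) = (qA, a, R)  ⊢  a[qA]ba (head at position 1)
The machine is in qA, so it halts and accepts.
It halts after 1 steps.

Final answer: Yes - halts after 1 steps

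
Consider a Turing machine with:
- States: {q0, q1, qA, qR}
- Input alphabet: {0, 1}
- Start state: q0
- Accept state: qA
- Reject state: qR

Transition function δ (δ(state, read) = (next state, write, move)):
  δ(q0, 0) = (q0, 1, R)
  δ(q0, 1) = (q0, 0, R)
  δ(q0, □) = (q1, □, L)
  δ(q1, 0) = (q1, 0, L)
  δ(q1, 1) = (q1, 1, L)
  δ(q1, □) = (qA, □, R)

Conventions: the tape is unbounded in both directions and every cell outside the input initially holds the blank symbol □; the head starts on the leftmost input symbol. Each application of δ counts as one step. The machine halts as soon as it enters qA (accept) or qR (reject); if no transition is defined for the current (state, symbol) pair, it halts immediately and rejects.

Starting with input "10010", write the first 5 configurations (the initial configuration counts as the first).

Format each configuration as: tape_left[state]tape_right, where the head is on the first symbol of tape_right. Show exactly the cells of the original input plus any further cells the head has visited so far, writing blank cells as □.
Step 0: [q0]10010 (head at position 0)
Step 1: δ(q0, 1) = (q0, 0, R)  ⊢  0[q0]0010 (head at position 1)
Step 2: δ(q0, 0) = (q0, 1, R)  ⊢  01[q0]010 (head at position 2)
Step 3: δ(q0, 0) = (q0, 1, R)  ⊢  011[q0]10 (head at position 3)
Step 4: δ(q0, 1) = (q0, 0, R)  ⊢  0110[q0]0 (head at position 4)

Final answer: [q0]10010 ⊢ 0[q0]0010 ⊢ 01[q0]010 ⊢ 011[q0]10 ⊢ 0110[q0]0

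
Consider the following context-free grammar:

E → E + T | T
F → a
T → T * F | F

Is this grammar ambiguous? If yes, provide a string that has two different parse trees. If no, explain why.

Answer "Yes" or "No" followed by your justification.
This is the standard stratified expression grammar: '+' is introduced only by the left-recursive rule E → E + T and '*' only by the left-recursive rule T → T * F, with F → a. For any string, the last '+' must be the one produced at the root E (everything after it is a T containing no '+'), and likewise within each T the last '*' is produced at its root. This fixes the parse tree uniquely (left-associative, '*' binding tighter than '+'), so every string has exactly one parse tree.

Final answer: No - the grammar is unambiguous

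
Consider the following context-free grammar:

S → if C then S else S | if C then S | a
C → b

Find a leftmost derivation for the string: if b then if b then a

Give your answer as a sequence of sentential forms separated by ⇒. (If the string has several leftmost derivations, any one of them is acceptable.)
Start with S.
Step 1: the leftmost non-terminal is S; apply S → if C then S:  if C then S
Step 2: the leftmost non-terminal is C; apply C → b:  if b then S
Step 3: the leftmost non-terminal is S; apply S → if C then S:  if b then if C then S
Step 4: the leftmost non-terminal is C; apply C → b:  if b then if b then S
Step 5: the leftmost non-terminal is S; apply S → a:  if b then if b then a

Final answer: S ⇒ if C then S ⇒ if b then S ⇒ if b then if C then S ⇒ if b then if b then S ⇒ if b then if b then a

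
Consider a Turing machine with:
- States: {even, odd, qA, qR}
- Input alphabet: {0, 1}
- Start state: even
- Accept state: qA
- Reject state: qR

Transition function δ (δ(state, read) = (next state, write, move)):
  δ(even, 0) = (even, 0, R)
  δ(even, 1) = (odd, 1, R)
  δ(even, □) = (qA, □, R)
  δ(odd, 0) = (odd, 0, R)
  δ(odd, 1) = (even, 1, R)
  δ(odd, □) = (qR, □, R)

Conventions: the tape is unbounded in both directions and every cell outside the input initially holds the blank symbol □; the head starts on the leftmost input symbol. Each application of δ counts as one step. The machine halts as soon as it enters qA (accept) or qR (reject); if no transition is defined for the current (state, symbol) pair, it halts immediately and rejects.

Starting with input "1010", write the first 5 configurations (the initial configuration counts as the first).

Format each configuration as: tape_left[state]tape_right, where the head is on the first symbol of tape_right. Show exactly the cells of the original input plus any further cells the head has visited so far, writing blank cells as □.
Step 0: [even]1010 (head at position 0)
Step 1: δ(even, 1) = (odd, 1, R)  ⊢  1[odd]010 (head at position 1)
Step 2: δ(odd, 0) = (odd, 0, R)  ⊢  10[odd]10 (head at position 2)
Step 3: δ(odd, 1) = (even, 1, R)  ⊢  101[even]0 (head at position 3)
Step 4: δ(even, 0) = (even, 0, R)  ⊢  1010[even]□ (head at position 4)

Final answer: [even]1010 ⊢ 1[odd]010 ⊢ 10[odd]10 ⊢ 101[even]0 ⊢ 1010[even]□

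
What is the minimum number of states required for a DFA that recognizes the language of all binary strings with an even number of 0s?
Language: binary strings with an even number of 0s
Lower bound (Myhill–Nerode): the prefixes ε, 0 are pairwise distinguishable:
  ε vs 0: suffix ε distinguishes them (ε has zero 0s (accepted), 0 has one 0 (rejected))
So any DFA needs at least 2 states.
Upper bound: a DFA with 2 states exists (one state per class above).
Minimum states: 2

Final answer: 2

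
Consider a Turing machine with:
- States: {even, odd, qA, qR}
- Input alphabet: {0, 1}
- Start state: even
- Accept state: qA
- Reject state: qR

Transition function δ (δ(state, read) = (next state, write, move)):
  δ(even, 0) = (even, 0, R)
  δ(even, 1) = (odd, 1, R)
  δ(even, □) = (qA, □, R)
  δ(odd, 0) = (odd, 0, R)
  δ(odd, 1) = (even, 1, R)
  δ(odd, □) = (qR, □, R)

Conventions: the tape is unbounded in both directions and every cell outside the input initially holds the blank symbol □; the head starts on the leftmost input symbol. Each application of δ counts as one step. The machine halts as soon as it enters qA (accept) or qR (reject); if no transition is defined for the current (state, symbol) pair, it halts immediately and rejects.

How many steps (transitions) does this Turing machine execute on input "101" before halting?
Step 0: [even]101 (head at position 0)
Step 1: δ(even, 1) = (odd, 1, R)  ⊢  1[odd]01 (head at position 1)
Step 2: δ(odd, 0) = (odd, 0, R)  ⊢  10[odd]1 (head at position 2)
Step 3: δ(odd, 1) = (even, 1, R)  ⊢  101[even]□ (head at position 3)
Step 4: δ(even, □) = (qA, □, R)  ⊢  101□[qA]□ (head at position 4)
The machine is in qA, so it halts and accepts.
Number of transitions executed: 4.

Final answer: 4 steps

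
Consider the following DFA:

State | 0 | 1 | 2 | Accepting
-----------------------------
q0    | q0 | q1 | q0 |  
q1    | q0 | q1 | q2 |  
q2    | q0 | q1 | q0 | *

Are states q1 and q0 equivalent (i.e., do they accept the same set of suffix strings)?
Try the suffix "2".
From q1: q1 → q2 — accepting.
From q0: q0 → q0 — not accepting.
The two states disagree on this suffix, so they are not equivalent.

Final answer: No. Distinguishing string: "2" - accepted from q1 but not from q0.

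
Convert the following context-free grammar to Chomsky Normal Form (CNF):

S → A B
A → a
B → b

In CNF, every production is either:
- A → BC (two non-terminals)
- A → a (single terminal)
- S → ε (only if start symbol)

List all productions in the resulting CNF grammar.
The grammar has no ε-productions or unit productions to eliminate.
S → A B is already in CNF (two non-terminals) – keep it.
A → a is already in CNF (single terminal) – keep it.
B → b is already in CNF (single terminal) – keep it.
Resulting CNF grammar (3 productions): A → a; B → b; S → A B

Final answer: A → a; B → b; S → A B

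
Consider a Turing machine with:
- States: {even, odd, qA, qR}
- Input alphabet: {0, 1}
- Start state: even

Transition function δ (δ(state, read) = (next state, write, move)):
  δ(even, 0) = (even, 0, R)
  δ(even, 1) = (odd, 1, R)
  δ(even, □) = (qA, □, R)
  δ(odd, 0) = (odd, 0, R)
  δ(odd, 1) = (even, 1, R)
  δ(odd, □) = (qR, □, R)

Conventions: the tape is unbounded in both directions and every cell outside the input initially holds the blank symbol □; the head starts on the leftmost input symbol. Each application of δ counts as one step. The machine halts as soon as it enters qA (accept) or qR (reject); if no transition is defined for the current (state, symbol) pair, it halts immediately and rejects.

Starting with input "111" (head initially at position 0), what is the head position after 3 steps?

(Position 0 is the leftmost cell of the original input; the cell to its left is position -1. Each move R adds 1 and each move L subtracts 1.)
Step 0: [even]111 (head at position 0)
Step 1: δ(even, 1) = (odd, 1, R)  ⊢  1[odd]11 (head at position 1)
Step 2: δ(odd, 1) = (even, 1, R)  ⊢  11[even]1 (head at position 2)
Step 3: δ(even, 1) = (odd, 1, R)  ⊢  111[odd]□ (head at position 3)
Head position after 3 steps: 3

Final answer: Position 3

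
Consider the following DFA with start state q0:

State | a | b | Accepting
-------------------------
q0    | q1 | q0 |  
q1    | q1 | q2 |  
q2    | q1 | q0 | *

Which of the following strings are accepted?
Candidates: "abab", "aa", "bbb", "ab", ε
"abab": q0 → q1 → q2 → q1 → q2; q2 is accepting → accepted
"aa": q0 → q1 → q1; q1 is not accepting → rejected
"bbb": q0 → q0 → q0 → q0; q0 is not accepting → rejected
"ab": q0 → q1 → q2; q2 is accepting → accepted
ε: q0; q0 is not accepting → rejected

Final answer: "abab", "ab"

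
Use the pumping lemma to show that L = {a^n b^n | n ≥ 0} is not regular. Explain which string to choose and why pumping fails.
Language: L = {a^n b^n | n ≥ 0} (equal numbers of a's followed by b's)
Step 1: Assume for contradiction that L is regular, with pumping length p.
Step 2: Choose s = a^p b^p. Then s ∈ L (it has p a's followed by p b's) and |s| ≥ p.
Step 3: Consider any decomposition s = xyz with |xy| ≤ p and |y| > 0. Since |xy| ≤ p and the first p symbols of s are all a's, y = a^k for some k with 1 ≤ k ≤ p.
Step 4: Pumping up (i = 2): xy²z = a^(p+k) b^p, which has more a's than b's, so xy²z ∉ L.
This contradicts the pumping lemma, so L is not regular.

Final answer: Choose s = a^p b^p. Since |xy| ≤ p, y = a^k with k ≥ 1. Then xy²z = a^(p+k) b^p ∉ L.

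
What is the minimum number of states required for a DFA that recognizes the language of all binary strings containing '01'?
Language: binary strings containing '01'
Lower bound (Myhill–Nerode): the prefixes ε, 0, 01 are pairwise distinguishable:
  ε vs 01: suffix ε distinguishes them (ε is rejected, 01 is accepted)
  0 vs 01: suffix ε distinguishes them (0 is rejected, 01 is accepted)
  ε vs 0: suffix 1 distinguishes them (ε·1 = 1 is rejected, 0·1 = 01 is accepted)
So any DFA needs at least 3 states.
Upper bound: a DFA with 3 states exists (one state per class above: 'no progress', 'last symbol 0', and 'seen 01' (accepting sink)).
Minimum states: 3

Final answer: 3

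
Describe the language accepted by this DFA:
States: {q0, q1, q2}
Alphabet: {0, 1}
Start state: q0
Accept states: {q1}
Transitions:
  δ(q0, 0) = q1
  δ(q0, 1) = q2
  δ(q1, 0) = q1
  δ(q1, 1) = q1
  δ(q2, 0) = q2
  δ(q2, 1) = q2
Analyzing the DFA structure:
Start state: q0
Accept states: {q1}
Interpreting what each state remembers (checking against the transitions):
  q0: nothing has been read yet
  q1: the first symbol was 0
  q2: the first symbol was 1 (trap state)
  δ(q0, 0): in q0 (nothing has been read yet), after reading 0 we have: the first symbol was 0 → q1
  δ(q0, 1): in q0 (nothing has been read yet), after reading 1 we have: the first symbol was 1 (trap state) → q2
  δ(q1, 0): in q1 (the first symbol was 0), after reading 0 we have: the first symbol was 0 → q1
  δ(q1, 1): in q1 (the first symbol was 0), after reading 1 we have: the first symbol was 0 → q1
  δ(q2, 0): in q2 (the first symbol was 1 (trap state)), after reading 0 we have: the first symbol was 1 (trap state) → q2
  δ(q2, 1): in q2 (the first symbol was 1 (trap state)), after reading 1 we have: the first symbol was 1 (trap state) → q2
A string is accepted iff it ends in {q1}, i.e. the first symbol was 0.
Language: All binary strings starting with 0

Final answer: All binary strings starting with 0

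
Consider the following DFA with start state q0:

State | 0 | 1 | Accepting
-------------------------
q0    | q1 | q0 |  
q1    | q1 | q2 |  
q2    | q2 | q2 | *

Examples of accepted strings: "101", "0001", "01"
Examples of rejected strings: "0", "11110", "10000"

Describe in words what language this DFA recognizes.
binary strings containing '01' as a substring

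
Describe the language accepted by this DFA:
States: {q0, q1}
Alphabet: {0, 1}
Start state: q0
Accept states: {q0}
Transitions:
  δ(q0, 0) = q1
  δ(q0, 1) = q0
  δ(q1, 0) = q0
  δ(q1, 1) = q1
Analyzing the DFA structure:
Start state: q0
Accept states: {q0}
Interpreting what each state remembers (checking against the transitions):
  q0: an even number of 0s has been read so far
  q1: an odd number of 0s has been read so far
  δ(q0, 0): in q0 (an even number of 0s has been read so far), after reading 0 we have: an odd number of 0s has been read so far → q1
  δ(q0, 1): in q0 (an even number of 0s has been read so far), after reading 1 we have: an even number of 0s has been read so far → q0
  δ(q1, 0): in q1 (an odd number of 0s has been read so far), after reading 0 we have: an even number of 0s has been read so far → q0
  δ(q1, 1): in q1 (an odd number of 0s has been read so far), after reading 1 we have: an odd number of 0s has been read so far → q1
A string is accepted iff it ends in {q0}, i.e. an even number of 0s has been read so far.
Language: All binary strings with an even number of 0s

Final answer: All binary strings with an even number of 0s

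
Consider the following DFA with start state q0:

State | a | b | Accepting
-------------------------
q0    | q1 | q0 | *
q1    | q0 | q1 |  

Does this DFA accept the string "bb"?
Start in q0.
Read 'b': q0 → q0
Read 'b': q0 → q0
Final state q0 is accepting, so the string is accepted.

Final answer: Yes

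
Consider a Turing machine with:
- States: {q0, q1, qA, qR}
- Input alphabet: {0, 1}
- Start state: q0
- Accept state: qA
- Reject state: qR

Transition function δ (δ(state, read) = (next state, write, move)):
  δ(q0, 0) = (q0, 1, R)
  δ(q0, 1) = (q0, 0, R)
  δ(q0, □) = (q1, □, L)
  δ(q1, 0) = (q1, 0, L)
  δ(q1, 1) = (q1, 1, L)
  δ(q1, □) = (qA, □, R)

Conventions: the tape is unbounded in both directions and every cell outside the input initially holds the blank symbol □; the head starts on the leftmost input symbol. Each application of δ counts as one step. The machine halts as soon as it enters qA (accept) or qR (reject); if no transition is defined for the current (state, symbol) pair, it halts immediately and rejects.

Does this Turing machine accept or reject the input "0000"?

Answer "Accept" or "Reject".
Step 0: [q0]0000 (head at position 0)
Step 1: δ(q0, 0) = (q0, 1, R)  ⊢  1[q0]000 (head at position 1)
Step 2: δ(q0, 0) = (q0, 1, R)  ⊢  11[q0]00 (head at position 2)
Step 3: δ(q0, 0) = (q0, 1, R)  ⊢  111[q0]0 (head at position 3)
Step 4: δ(q0, 0) = (q0, 1, R)  ⊢  1111[q0]□ (head at position 4)
Step 5: δ(q0, □) = (q1, □, L)  ⊢  111[q1]1□ (head at position 3)
Step 6: δ(q1, 1) = (q1, 1, L)  ⊢  11[q1]11□ (head at position 2)
Step 7: δ(q1, 1) = (q1, 1, L)  ⊢  1[q1]111□ (head at position 1)
Step 8: δ(q1, 1) = (q1, 1, L)  ⊢  [q1]1111□ (head at position 0)
Step 9: δ(q1, 1) = (q1, 1, L)  ⊢  [q1]□1111□ (head at position -1)
Step 10: δ(q1, □) = (qA, □, R)  ⊢  □[qA]1111□ (head at position 0)
The machine is in qA, so it halts and accepts.

Final answer: Accept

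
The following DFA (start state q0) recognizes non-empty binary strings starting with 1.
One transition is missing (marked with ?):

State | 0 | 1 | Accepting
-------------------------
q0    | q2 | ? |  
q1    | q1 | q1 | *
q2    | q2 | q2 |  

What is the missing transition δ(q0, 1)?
q1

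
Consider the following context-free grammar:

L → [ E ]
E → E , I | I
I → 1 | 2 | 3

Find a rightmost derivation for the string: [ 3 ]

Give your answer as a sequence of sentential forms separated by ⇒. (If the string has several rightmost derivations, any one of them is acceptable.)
Start with L.
Step 1: the rightmost non-terminal is L; apply L → [ E ]:  [ E ]
Step 2: the rightmost non-terminal is E; apply E → I:  [ I ]
Step 3: the rightmost non-terminal is I; apply I → 3:  [ 3 ]

Final answer: L ⇒ [ E ] ⇒ [ I ] ⇒ [ 3 ]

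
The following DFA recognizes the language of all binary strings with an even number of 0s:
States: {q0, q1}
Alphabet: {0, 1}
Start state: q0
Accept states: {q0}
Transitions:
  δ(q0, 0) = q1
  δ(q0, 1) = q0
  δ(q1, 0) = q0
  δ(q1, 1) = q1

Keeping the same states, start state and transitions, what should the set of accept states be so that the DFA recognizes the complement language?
The DFA is complete (every state has a transition on every symbol), so the complement
is recognized by the same DFA with accepting and non-accepting states swapped.
Original accept states: {q0}
Complement accept states = All states - Original accept states
= {q0, q1} - {q0}
= {q1}
Complement language: strings with an ODD number of 0s

Final answer: {q1}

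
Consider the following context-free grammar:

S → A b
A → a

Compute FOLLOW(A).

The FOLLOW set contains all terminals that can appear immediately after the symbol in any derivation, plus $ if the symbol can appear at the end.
A occurs only in S → A b, where it is immediately followed by the terminal b. So FOLLOW(A) = {b}.

Final answer: {b}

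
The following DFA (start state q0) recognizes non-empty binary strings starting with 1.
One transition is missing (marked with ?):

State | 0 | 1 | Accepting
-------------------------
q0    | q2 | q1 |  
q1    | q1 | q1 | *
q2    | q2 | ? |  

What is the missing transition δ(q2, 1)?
q2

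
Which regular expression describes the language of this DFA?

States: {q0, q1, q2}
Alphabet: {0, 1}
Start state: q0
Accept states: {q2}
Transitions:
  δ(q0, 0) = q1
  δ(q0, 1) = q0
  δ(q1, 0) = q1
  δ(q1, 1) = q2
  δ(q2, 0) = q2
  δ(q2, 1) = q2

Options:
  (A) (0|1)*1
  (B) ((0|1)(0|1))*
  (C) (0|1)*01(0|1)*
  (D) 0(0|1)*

Testing sample strings against the DFA:
  '011' -> accepted
  '01001' -> accepted
  '00' -> rejected
  '00011' -> accepted
Checking each option for a counterexample:
  (A) (0|1)*1: '1' is rejected by the DFA but matches the regex → eliminated
  (B) ((0|1)(0|1))*: ε is rejected by the DFA but matches the regex → eliminated
  (C) (0|1)*01(0|1)*: agrees with the DFA on all strings of length ≤ 4
  (D) 0(0|1)*: '0' is rejected by the DFA but matches the regex → eliminated
Only (C) (0|1)*01(0|1)* is consistent with the DFA.

Final answer: (C) (0|1)*01(0|1)*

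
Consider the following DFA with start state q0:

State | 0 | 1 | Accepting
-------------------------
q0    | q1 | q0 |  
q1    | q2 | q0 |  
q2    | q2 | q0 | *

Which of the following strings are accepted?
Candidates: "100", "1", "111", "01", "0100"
"100": q0 → q0 → q1 → q2; q2 is accepting → accepted
"1": q0 → q0; q0 is not accepting → rejected
"111": q0 → q0 → q0 → q0; q0 is not accepting → rejected
"01": q0 → q1 → q0; q0 is not accepting → rejected
"0100": q0 → q1 → q0 → q1 → q2; q2 is accepting → accepted

Final answer: "100", "0100"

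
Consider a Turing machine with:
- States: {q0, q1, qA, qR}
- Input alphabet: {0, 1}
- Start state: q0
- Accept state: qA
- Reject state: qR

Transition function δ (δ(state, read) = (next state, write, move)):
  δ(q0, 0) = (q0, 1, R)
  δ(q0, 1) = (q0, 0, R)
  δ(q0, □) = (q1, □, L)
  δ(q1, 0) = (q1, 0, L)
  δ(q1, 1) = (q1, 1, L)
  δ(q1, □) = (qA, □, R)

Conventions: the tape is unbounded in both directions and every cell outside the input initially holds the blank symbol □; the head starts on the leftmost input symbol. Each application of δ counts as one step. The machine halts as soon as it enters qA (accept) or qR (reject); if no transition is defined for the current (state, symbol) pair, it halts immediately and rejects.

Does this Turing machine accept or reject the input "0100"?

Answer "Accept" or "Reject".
Step 0: [q0]0100 (head at position 0)
Step 1: δ(q0, 0) = (q0, 1, R)  ⊢  1[q0]100 (head at position 1)
Step 2: δ(q0, 1) = (q0, 0, R)  ⊢  10[q0]00 (head at position 2)
Step 3: δ(q0, 0) = (q0, 1, R)  ⊢  101[q0]0 (head at position 3)
Step 4: δ(q0, 0) = (q0, 1, R)  ⊢  1011[q0]□ (head at position 4)
Step 5: δ(q0, □) = (q1, □, L)  ⊢  101[q1]1□ (head at position 3)
Step 6: δ(q1, 1) = (q1, 1, L)  ⊢  10[q1]11□ (head at position 2)
Step 7: δ(q1, 1) = (q1, 1, L)  ⊢  1[q1]011□ (head at position 1)
Step 8: δ(q1, 0) = (q1, 0, L)  ⊢  [q1]1011□ (head at position 0)
Step 9: δ(q1, 1) = (q1, 1, L)  ⊢  [q1]□1011□ (head at position -1)
Step 10: δ(q1, □) = (qA, □, R)  ⊢  □[qA]1011□ (head at position 0)
The machine is in qA, so it halts and accepts.

Final answer: Accept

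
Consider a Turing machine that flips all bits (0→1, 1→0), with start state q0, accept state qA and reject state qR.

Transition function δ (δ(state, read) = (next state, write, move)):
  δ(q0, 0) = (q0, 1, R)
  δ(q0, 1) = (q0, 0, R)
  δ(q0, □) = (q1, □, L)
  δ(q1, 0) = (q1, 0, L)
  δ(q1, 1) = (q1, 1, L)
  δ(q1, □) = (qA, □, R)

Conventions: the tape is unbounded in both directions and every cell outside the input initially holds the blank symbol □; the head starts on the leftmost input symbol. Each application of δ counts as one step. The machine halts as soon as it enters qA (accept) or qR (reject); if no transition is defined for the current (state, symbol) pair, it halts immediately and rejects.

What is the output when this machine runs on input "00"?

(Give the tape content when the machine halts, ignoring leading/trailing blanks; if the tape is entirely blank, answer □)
Step 0: [q0]00 (head at position 0)
Step 1: δ(q0, 0) = (q0, 1, R)  ⊢  1[q0]0 (head at position 1)
Step 2: δ(q0, 0) = (q0, 1, R)  ⊢  11[q0]□ (head at position 2)
Step 3: δ(q0, □) = (q1, □, L)  ⊢  1[q1]1□ (head at position 1)
Step 4: δ(q1, 1) = (q1, 1, L)  ⊢  [q1]11□ (head at position 0)
Step 5: δ(q1, 1) = (q1, 1, L)  ⊢  [q1]□11□ (head at position -1)
Step 6: δ(q1, □) = (qA, □, R)  ⊢  □[qA]11□ (head at position 0)
The machine is in qA, so it halts and accepts.
Tape content when halted (ignoring surrounding blanks): 11

Final answer: Output: 11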